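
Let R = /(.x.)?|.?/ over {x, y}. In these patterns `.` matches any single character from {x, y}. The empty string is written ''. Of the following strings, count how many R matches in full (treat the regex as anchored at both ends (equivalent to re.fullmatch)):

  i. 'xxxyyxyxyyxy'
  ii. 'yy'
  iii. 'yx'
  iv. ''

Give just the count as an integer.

1

i → no match
ii → no match
iii → no match
iv → match
Total matched: 1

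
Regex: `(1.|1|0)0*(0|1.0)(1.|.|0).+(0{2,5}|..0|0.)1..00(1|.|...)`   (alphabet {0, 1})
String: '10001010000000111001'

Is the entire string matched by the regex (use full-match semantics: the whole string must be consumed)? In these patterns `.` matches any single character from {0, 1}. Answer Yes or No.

Yes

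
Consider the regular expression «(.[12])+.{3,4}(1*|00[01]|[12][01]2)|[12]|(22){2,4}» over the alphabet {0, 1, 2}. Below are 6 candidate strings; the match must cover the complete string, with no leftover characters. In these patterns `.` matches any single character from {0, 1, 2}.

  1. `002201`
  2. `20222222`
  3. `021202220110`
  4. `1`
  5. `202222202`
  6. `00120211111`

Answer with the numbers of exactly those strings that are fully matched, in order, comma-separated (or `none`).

3, 4

1 → no match
2 → no match
3 → match
4 → match
5 → no match
6 → no match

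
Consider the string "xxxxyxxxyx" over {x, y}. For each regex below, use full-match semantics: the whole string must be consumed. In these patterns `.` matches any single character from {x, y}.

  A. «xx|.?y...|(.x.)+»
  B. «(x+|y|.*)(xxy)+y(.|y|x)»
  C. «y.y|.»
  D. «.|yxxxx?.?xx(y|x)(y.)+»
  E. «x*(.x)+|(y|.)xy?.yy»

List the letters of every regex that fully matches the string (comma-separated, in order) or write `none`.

A → no match
B → no match
C → no match
D → no match
E → match

E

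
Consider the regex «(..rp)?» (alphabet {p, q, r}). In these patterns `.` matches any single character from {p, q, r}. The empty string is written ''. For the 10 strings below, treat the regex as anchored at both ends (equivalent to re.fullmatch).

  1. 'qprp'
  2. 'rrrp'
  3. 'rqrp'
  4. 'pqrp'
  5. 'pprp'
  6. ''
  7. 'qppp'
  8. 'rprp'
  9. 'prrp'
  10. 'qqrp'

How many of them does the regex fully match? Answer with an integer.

1 → match
2 → match
3 → match
4 → match
5 → match
6 → match
7 → no match
8 → match
9 → match
10 → match
Total matched: 9

9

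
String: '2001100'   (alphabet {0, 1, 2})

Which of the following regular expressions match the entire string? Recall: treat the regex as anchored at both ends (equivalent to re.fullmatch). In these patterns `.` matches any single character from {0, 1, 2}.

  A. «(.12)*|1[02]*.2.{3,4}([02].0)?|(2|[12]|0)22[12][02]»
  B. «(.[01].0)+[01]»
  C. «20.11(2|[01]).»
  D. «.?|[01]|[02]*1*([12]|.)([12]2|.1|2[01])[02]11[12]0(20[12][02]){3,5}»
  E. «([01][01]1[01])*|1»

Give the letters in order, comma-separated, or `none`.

C

A → no match
B → no match
C → match
D → no match
E → no match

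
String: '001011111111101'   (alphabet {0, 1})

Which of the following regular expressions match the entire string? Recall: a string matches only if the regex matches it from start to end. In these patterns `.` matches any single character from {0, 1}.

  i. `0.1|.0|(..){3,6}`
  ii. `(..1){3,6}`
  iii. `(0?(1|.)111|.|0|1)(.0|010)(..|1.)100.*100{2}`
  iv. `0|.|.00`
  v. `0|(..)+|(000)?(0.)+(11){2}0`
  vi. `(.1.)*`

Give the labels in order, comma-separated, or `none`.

i → no match
ii → match
iii → no match — must end with '0'
iv → no match
v → no match
vi → no match

ii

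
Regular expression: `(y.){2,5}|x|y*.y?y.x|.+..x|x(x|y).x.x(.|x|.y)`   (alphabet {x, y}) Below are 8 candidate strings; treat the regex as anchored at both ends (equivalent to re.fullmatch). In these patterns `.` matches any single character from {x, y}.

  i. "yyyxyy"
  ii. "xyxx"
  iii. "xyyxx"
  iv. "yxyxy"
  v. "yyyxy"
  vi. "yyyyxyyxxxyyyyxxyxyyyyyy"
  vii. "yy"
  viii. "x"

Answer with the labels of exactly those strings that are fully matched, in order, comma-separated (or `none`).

i, ii, iii, viii

i → match
ii → match
iii → match
iv → no match
v → no match
vi → no match
vii → no match
viii → match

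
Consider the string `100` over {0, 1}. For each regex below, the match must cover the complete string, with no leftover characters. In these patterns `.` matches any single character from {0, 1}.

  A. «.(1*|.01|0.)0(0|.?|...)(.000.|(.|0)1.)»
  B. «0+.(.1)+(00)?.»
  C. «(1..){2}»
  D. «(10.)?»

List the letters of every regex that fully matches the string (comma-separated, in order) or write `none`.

A → no match
B → no match — must start with `0`
C → no match
D → match

D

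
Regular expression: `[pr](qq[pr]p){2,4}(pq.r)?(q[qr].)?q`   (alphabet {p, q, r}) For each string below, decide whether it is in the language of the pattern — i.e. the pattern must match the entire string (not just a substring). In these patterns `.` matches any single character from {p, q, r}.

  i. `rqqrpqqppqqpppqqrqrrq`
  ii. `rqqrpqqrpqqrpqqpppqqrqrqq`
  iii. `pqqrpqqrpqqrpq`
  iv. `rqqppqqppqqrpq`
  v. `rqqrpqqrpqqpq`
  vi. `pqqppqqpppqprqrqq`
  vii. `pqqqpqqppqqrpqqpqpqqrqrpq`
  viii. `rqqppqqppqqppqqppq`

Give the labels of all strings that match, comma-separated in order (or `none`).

i, ii, iii, iv, v, vi, viii

i → match
ii → match
iii → match
iv → match
v → match
vi → match
vii → no match
viii → match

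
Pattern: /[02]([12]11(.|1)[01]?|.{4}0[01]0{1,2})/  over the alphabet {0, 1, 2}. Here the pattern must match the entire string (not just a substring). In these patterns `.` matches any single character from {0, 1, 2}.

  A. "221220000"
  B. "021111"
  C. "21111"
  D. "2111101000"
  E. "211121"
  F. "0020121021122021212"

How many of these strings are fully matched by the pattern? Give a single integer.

4

A. "221220000" → match
B. "021111" → match
C. "21111" → match
D. "2111101000" → no match
E. "211121" → match
F → no match
Total matched: 4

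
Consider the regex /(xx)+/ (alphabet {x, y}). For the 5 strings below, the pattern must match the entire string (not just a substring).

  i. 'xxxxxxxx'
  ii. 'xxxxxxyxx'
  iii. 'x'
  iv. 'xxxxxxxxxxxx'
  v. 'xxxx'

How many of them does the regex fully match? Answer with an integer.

3

i. 'xxxxxxxx' → match
ii. 'xxxxxxyxx' → no match
iii. 'x' → no match — must start with 'xx'
iv. 'xxxxxxxxxxxx' → match
v. 'xxxx' → match
Total matched: 3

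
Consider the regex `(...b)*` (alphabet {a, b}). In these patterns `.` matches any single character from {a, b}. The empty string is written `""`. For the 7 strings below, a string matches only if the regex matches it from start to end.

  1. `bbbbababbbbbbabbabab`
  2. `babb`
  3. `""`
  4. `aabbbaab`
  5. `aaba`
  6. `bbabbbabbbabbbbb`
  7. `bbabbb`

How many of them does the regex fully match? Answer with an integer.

5

1 → match
2. `babb` → match
3. `""` → match
4. `aabbbaab` → match
5. `aaba` → no match
6 → match
7. `bbabbb` → no match
Total matched: 5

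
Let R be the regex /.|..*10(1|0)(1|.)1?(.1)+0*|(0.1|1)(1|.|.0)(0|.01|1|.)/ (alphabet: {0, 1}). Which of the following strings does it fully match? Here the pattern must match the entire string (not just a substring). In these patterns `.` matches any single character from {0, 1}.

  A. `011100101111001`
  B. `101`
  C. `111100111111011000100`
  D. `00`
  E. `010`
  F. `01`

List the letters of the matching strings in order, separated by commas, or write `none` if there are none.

A → no match
B → match
C → no match
D → no match
E → no match
F → no match

B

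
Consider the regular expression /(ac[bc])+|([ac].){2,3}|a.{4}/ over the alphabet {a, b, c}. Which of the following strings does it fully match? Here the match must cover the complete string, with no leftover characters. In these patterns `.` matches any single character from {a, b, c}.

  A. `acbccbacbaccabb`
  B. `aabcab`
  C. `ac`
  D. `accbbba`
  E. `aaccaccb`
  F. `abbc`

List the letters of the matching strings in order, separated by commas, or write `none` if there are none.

A → no match
B → no match
C → no match
D → no match
E → no match
F → no match

none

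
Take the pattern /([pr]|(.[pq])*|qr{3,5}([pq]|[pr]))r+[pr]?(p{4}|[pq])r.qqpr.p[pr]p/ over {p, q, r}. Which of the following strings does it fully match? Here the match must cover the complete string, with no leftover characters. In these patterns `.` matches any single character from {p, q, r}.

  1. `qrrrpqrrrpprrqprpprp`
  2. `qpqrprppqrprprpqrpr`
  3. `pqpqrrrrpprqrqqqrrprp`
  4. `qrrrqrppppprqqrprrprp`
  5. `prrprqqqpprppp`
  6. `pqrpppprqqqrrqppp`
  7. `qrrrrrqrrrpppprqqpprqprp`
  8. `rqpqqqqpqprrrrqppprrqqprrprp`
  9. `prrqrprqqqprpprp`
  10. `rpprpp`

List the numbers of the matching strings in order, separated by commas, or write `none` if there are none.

1 → no match
2 → no match — must end with `p`
3 → no match
4 → no match
5 → no match
6 → no match
7 → no match
8 → no match
9 → no match
10 → no match

none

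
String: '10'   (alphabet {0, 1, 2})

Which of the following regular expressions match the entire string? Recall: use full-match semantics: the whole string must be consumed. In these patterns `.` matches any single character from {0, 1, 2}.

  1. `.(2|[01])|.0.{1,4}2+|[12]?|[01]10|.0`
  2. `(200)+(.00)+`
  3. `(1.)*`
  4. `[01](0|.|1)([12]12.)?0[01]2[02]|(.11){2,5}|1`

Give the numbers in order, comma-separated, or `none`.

1 → match
2 → no match — must start with '200'
3 → match
4 → no match

1, 3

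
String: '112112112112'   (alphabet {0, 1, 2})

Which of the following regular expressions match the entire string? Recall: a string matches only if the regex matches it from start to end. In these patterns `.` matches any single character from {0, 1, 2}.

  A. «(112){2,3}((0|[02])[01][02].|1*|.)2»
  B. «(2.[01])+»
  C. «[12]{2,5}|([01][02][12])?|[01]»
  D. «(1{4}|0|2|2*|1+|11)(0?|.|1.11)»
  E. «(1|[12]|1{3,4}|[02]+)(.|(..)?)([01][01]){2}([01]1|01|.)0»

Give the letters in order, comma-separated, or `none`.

A

A → match
B → no match — must start with '2'
C → no match
D → no match
E → no match — must end with '0'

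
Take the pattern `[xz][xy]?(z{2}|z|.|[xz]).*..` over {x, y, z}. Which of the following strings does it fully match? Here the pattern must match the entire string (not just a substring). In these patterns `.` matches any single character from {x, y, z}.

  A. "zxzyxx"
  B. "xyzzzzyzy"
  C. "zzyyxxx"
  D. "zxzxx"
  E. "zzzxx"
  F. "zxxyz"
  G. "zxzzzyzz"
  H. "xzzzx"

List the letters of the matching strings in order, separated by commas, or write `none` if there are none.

A → match
B → match
C → match
D → match
E → match
F → match
G → match
H → match

A, B, C, D, E, F, G, H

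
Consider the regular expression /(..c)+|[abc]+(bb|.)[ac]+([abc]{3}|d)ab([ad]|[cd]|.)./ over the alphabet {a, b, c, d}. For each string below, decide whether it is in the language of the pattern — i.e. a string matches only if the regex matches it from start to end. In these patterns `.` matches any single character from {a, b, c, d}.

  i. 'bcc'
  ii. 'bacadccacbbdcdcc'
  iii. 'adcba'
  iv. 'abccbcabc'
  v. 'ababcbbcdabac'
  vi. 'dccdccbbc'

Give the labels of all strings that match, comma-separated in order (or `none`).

i → match
ii → no match
iii → no match
iv → match
v → match
vi → match

i, iv, v, vi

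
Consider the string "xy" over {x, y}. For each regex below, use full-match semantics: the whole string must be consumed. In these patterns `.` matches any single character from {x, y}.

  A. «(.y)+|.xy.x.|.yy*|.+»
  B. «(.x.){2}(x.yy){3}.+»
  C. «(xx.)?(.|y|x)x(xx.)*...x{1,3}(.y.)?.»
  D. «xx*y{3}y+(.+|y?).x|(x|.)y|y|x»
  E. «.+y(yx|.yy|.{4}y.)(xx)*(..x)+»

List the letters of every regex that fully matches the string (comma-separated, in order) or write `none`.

A, D

A → match
B → no match
C → no match
D → match
E → no match — must end with "x"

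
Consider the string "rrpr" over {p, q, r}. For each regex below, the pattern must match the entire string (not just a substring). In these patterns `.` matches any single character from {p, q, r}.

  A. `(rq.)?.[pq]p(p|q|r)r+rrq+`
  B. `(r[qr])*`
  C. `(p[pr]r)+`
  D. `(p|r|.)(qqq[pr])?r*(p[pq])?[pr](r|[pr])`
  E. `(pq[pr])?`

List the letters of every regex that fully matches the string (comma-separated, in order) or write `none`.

D

A → no match — must end with "q"
B → no match
C → no match — must start with "p"
D → match
E → no match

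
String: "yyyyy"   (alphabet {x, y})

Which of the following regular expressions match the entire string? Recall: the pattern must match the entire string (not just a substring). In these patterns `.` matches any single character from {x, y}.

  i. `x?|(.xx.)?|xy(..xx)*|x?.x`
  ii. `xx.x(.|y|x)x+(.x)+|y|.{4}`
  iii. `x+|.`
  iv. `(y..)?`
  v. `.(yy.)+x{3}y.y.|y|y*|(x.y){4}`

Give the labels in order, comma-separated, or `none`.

v

i → no match
ii → no match
iii → no match
iv → no match
v → match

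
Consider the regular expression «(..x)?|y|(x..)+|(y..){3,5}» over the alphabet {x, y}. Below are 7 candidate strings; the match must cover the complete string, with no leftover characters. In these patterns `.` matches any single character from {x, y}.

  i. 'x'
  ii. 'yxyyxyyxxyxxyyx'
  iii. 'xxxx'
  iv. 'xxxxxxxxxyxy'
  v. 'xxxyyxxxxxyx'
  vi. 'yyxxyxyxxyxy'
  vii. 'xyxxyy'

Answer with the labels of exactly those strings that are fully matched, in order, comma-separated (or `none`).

i → no match
ii → match
iii → no match
iv → no match
v → no match
vi → no match
vii → match

ii, vii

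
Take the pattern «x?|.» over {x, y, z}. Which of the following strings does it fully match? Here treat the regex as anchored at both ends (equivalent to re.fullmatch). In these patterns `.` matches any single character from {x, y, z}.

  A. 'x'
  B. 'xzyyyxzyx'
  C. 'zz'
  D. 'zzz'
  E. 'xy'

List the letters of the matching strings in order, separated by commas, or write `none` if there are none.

A

A → match
B → no match
C → no match
D → no match
E → no match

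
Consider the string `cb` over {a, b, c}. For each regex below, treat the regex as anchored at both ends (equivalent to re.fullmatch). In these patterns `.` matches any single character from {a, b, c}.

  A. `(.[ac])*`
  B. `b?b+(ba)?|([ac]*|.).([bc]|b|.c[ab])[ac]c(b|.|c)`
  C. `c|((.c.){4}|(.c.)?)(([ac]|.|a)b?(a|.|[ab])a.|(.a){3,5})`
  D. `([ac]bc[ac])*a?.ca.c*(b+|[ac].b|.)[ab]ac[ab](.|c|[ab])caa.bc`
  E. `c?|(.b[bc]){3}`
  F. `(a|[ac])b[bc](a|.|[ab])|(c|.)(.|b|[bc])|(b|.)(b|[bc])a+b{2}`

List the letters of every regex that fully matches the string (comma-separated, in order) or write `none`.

A → no match
B → no match
C → no match
D → no match — must end with `bc`
E → no match
F → match

F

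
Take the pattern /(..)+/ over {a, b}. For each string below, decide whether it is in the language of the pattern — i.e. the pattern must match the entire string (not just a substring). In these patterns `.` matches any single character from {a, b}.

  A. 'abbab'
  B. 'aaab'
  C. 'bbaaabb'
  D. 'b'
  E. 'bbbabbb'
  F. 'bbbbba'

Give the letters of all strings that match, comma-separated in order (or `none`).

A → no match
B → match
C → no match
D → no match
E → no match
F → match

B, F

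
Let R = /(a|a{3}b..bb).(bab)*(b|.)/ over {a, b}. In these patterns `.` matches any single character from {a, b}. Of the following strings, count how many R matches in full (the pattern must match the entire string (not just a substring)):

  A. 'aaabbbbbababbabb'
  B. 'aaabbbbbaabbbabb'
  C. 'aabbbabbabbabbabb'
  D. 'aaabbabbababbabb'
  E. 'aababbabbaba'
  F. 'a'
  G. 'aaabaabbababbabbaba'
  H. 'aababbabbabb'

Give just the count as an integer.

5

A → match
B → no match
C → no match
D → match
E → match
F → no match
G → match
H → match
Total matched: 5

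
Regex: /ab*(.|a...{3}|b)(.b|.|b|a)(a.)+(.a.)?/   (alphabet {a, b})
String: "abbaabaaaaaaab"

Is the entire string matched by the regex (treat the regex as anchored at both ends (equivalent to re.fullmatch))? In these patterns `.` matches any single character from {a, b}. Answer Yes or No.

Yes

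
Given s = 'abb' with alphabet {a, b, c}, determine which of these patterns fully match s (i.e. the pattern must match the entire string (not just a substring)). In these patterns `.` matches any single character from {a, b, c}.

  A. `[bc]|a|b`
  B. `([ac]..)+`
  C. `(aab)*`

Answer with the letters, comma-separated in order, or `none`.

A → no match
B → match
C → no match

B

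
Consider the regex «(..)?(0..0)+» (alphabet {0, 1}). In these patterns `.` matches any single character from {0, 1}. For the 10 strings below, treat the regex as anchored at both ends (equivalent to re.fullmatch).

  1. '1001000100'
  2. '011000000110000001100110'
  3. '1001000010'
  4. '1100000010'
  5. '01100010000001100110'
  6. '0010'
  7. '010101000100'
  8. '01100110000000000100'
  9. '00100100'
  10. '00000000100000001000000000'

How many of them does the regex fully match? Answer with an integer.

1 → match
2 → match
3 → match
4 → match
5 → match
6 → match
7 → no match
8 → match
9 → match
10 → match
Total matched: 9

9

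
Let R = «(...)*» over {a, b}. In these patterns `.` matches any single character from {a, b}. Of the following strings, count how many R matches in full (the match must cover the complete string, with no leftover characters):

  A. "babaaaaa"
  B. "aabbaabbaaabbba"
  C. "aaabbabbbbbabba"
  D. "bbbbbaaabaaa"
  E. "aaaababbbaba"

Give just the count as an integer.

A → no match
B → match
C → match
D → match
E → match
Total matched: 4

4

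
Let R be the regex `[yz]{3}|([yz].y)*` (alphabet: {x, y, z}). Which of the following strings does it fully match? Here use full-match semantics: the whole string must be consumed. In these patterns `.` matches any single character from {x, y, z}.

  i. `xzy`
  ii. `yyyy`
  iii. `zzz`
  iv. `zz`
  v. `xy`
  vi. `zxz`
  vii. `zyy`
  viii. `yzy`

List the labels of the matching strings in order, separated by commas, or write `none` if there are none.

i → no match
ii → no match
iii → match
iv → no match
v → no match
vi → no match
vii → match
viii → match

iii, vii, viii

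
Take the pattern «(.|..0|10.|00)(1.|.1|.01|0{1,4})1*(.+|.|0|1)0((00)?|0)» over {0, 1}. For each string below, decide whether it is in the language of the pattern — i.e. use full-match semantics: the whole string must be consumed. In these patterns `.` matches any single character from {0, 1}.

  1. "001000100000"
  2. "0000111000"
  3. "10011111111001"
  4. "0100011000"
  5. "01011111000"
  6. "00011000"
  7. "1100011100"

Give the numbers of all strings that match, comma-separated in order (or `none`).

1 → match
2 → match
3 → no match
4 → match
5 → match
6 → match
7 → match

1, 2, 4, 5, 6, 7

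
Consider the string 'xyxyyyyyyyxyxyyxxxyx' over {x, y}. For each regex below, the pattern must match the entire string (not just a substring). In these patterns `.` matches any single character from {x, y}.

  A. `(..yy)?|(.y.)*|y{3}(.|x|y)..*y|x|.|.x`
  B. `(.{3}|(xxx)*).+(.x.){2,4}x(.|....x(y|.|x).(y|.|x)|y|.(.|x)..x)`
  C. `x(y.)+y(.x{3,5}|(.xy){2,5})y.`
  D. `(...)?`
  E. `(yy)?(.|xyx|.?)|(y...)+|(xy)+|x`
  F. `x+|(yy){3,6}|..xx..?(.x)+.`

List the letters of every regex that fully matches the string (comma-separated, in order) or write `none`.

C

A → no match
B → no match
C → match
D → no match
E → no match
F → no match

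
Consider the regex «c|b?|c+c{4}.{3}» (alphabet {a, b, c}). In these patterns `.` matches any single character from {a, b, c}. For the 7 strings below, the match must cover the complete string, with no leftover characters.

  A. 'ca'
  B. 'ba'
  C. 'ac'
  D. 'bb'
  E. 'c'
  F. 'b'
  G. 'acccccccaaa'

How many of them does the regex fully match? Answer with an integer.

A. 'ca' → no match
B. 'ba' → no match
C. 'ac' → no match
D. 'bb' → no match
E. 'c' → match
F. 'b' → match
G. 'acccccccaaa' → no match
Total matched: 2

2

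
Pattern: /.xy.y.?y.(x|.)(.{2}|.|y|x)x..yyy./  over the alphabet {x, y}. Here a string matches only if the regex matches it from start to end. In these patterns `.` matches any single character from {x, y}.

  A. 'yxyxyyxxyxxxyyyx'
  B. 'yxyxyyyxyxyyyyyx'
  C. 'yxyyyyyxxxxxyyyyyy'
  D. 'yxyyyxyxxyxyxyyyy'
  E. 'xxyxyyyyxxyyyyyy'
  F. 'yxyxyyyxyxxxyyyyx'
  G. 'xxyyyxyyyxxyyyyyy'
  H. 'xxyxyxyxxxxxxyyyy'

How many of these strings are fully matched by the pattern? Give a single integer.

A → match
B → match
C → match
D → match
E → match
F → match
G → match
H → match
Total matched: 8

8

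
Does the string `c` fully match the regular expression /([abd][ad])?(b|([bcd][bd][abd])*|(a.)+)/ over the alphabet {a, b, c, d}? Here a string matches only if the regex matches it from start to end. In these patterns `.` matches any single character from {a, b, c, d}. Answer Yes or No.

No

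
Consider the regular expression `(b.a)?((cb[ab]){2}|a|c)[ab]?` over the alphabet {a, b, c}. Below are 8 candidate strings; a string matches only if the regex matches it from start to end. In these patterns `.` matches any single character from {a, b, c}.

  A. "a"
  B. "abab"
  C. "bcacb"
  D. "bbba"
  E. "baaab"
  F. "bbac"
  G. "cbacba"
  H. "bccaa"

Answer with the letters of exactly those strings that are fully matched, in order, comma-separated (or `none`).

A. "a" → match
B. "abab" → no match
C. "bcacb" → match
D. "bbba" → no match
E. "baaab" → match
F. "bbac" → match
G. "cbacba" → match
H. "bccaa" → no match

A, C, E, F, G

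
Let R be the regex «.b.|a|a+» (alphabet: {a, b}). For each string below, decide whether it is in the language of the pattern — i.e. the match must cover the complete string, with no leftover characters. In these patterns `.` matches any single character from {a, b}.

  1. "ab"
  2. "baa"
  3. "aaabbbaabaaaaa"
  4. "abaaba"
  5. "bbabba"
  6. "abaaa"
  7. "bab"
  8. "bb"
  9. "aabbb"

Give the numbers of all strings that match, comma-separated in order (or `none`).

none

1 → no match
2 → no match
3 → no match
4 → no match
5 → no match
6 → no match
7 → no match
8 → no match
9 → no match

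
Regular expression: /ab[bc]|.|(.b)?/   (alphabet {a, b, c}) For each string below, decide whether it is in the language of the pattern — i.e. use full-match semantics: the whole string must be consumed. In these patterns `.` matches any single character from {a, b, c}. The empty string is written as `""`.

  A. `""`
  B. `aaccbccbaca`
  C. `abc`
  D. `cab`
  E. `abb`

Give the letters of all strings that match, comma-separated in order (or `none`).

A → match
B → no match
C → match
D → no match
E → match

A, C, E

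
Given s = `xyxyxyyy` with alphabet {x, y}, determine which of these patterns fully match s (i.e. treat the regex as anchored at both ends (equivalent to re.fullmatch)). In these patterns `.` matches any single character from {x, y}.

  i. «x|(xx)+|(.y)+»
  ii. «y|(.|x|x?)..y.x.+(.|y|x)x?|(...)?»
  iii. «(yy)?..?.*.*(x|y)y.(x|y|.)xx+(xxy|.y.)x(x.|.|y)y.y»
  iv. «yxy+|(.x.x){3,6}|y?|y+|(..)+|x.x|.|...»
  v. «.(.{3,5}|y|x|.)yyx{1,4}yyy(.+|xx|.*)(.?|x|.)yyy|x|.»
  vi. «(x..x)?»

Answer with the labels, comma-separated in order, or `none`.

i → match
ii → no match
iii → no match
iv → match
v → no match
vi → no match

i, iv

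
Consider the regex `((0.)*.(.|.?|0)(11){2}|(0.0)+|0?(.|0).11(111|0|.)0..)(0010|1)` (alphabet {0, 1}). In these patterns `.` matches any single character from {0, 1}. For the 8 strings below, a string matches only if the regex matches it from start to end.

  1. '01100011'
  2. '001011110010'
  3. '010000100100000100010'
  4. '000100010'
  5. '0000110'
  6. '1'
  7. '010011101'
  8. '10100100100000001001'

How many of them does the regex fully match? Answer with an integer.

1 → no match
2 → match
3 → no match
4 → no match
5 → no match
6 → no match
7 → no match
8 → no match
Total matched: 1

1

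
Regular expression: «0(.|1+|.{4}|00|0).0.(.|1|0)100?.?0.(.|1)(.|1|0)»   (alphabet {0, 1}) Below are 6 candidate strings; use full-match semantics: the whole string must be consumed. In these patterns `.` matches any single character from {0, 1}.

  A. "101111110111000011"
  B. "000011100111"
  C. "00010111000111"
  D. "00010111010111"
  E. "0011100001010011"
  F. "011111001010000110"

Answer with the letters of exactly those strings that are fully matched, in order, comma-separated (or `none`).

B, C, D, E, F

A → no match — must start with "0"
B → match
C → match
D → match
E → match
F → match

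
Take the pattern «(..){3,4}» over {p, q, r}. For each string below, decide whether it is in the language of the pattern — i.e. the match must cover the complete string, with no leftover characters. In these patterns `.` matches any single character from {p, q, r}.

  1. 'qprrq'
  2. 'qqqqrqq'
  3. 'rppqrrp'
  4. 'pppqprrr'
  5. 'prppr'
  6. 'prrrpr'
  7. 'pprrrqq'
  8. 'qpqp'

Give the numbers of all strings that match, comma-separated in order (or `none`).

1 → no match
2 → no match
3 → no match
4 → match
5 → no match
6 → match
7 → no match
8 → no match

4, 6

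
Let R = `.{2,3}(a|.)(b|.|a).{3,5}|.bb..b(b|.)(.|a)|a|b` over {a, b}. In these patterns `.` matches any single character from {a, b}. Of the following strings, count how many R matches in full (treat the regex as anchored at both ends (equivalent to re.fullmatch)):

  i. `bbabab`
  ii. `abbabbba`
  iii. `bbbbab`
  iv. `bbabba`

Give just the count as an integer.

i. `bbabab` → no match
ii. `abbabbba` → match
iii. `bbbbab` → no match
iv. `bbabba` → no match
Total matched: 1

1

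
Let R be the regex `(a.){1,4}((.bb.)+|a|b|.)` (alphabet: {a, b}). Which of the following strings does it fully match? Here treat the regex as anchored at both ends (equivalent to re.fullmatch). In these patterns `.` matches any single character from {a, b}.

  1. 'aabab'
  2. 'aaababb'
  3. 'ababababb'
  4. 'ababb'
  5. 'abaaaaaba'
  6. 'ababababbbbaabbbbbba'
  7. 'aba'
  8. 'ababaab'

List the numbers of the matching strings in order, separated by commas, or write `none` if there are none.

2, 3, 4, 5, 6, 7, 8

1 → no match
2 → match
3 → match
4 → match
5 → match
6 → match
7 → match
8 → match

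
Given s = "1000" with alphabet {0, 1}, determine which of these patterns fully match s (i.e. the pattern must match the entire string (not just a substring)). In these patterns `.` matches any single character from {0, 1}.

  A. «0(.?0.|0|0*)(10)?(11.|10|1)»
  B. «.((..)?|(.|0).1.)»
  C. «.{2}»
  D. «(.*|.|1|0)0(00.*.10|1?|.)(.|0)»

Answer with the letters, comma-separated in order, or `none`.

A → no match — must start with "0"
B → no match
C → no match
D → match

D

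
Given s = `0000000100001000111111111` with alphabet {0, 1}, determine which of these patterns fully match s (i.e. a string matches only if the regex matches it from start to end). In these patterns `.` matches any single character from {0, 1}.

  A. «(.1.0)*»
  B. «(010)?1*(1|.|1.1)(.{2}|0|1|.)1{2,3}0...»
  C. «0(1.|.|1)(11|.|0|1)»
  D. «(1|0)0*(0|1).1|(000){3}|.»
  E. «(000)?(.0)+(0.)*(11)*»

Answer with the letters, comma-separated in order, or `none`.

E

A → no match
B → no match
C → no match
D → no match
E → match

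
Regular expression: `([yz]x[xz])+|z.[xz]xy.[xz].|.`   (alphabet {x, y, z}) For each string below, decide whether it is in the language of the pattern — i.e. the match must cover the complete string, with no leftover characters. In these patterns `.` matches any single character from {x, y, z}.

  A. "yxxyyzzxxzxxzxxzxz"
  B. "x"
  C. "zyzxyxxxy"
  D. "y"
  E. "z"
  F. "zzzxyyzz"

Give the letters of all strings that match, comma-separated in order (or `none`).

A → no match
B → match
C → no match
D → match
E → match
F → match

B, D, E, F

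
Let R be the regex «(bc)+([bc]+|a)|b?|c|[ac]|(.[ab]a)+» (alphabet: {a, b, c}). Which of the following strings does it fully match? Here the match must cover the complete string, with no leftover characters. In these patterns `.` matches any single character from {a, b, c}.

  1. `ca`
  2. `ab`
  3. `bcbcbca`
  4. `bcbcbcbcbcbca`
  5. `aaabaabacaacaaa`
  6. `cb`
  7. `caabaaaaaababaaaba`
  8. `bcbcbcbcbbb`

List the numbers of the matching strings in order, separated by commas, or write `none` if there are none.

1. `ca` → no match
2. `ab` → no match
3. `bcbcbca` → match
4 → match
5 → no match
6. `cb` → no match
7 → match
8. `bcbcbcbcbbb` → match

3, 4, 7, 8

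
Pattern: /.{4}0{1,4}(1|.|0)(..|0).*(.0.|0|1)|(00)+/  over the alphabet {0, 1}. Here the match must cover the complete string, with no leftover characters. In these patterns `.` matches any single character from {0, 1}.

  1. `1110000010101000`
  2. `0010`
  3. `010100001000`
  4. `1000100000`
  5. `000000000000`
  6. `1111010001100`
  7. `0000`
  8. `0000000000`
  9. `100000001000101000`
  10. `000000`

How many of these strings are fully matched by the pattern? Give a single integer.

1 → match
2 → no match
3 → match
4 → no match
5 → match
6 → match
7 → match
8 → match
9 → match
10 → match
Total matched: 8

8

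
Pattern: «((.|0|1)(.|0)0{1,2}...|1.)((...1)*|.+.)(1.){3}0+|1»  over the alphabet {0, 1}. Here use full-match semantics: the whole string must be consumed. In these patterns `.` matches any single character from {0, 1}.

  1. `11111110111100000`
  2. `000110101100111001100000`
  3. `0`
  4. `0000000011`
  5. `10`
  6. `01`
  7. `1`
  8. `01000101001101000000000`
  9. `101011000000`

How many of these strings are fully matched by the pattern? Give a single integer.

2

1 → match
2 → no match
3 → no match
4 → no match
5 → no match
6 → no match
7 → match
8 → no match
9 → no match
Total matched: 2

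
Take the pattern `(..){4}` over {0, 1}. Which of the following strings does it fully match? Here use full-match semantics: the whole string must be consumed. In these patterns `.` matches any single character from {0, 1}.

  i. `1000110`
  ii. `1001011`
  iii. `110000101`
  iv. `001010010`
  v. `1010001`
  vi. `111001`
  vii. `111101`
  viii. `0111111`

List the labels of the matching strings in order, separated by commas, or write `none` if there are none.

i → no match
ii → no match
iii → no match
iv → no match
v → no match
vi → no match
vii → no match
viii → no match

none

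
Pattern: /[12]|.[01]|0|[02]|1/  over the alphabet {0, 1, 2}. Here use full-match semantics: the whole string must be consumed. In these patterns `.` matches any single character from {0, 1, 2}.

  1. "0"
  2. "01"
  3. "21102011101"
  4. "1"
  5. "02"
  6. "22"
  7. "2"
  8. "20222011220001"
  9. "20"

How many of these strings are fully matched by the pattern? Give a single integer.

1. "0" → match
2. "01" → match
3. "21102011101" → no match
4. "1" → match
5. "02" → no match
6. "22" → no match
7. "2" → match
8 → no match
9. "20" → match
Total matched: 5

5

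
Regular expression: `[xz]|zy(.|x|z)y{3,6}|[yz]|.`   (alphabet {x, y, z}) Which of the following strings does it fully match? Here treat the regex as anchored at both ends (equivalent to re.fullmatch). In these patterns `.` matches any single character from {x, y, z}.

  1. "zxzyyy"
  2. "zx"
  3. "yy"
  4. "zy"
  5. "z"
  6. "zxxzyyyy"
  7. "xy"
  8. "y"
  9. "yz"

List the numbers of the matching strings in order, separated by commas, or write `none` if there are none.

1 → no match
2 → no match
3 → no match
4 → no match
5 → match
6 → no match
7 → no match
8 → match
9 → no match

5, 8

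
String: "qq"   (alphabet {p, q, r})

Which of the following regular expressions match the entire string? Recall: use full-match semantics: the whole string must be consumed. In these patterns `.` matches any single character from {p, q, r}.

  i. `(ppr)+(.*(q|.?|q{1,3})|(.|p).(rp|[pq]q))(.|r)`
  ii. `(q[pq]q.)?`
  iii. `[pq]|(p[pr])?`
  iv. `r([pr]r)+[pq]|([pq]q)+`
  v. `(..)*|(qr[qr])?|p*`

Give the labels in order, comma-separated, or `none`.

i → no match — must start with "ppr"
ii → no match
iii → no match
iv → match
v → match

iv, v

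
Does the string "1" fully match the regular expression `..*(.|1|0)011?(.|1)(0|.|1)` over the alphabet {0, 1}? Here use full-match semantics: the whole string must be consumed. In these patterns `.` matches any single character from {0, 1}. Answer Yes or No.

No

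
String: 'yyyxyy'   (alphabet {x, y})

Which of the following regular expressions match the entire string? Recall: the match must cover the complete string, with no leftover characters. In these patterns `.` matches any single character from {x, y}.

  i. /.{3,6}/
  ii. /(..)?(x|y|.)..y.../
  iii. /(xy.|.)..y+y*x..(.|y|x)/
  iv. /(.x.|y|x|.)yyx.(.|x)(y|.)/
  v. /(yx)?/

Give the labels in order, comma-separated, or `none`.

i

i → match
ii → no match
iii → no match
iv → no match
v → no match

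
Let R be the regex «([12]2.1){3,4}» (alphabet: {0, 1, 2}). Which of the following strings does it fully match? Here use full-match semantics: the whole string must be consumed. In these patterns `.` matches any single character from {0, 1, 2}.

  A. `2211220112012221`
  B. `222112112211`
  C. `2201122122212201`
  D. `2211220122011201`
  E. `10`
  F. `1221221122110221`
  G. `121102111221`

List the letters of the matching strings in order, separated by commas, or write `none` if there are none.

A, B, C, D

A → match
B → match
C → match
D → match
E → no match — must end with `1`
F → no match
G → no match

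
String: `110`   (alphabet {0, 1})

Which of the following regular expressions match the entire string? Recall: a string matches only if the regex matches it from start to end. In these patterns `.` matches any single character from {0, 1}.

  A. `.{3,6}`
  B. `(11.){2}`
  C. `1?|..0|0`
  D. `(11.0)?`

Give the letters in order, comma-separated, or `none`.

A, C

A → match
B → no match
C → match
D → no match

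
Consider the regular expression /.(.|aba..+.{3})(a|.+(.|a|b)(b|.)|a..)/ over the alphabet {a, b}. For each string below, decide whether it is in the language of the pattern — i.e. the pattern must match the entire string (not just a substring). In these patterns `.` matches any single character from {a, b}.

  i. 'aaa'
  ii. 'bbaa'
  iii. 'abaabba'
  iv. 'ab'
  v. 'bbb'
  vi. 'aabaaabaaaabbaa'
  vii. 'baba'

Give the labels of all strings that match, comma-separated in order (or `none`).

i, iii, vi

i → match
ii → no match
iii → match
iv → no match
v → no match
vi → match
vii → no match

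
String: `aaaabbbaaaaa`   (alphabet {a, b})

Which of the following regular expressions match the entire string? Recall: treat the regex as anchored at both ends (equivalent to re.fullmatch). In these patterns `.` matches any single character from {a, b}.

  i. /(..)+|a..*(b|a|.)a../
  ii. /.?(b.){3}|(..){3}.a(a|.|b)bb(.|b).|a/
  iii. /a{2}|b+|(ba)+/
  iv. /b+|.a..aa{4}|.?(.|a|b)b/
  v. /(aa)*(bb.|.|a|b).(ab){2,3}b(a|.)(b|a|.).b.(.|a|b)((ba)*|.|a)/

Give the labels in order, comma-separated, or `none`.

i

i → match
ii → no match
iii → no match
iv → no match
v → no match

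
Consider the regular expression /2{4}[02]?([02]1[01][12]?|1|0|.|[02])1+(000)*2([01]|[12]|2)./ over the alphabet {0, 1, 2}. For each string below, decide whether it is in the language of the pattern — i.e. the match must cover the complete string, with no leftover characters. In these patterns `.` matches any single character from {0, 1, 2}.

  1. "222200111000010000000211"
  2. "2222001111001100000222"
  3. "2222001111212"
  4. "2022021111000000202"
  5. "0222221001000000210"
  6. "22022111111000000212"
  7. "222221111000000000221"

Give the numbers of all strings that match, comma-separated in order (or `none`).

3, 7

1 → no match
2 → no match
3 → match
4 → no match
5 → no match — must start with "2"
6 → no match
7 → match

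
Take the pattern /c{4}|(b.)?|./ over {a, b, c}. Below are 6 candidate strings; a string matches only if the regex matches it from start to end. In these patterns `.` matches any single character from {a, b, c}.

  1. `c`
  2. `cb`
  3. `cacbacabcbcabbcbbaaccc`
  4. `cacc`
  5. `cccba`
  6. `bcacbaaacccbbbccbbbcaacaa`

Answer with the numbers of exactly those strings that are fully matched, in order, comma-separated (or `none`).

1

1 → match
2 → no match
3 → no match
4 → no match
5 → no match
6 → no match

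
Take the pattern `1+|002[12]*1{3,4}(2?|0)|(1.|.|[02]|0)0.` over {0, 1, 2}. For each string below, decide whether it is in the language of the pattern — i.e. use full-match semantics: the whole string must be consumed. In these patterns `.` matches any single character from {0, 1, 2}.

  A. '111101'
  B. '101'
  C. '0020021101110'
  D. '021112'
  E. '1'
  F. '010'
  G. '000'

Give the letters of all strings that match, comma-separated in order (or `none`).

B, E, G

A → no match
B → match
C → no match
D → no match
E → match
F → no match
G → match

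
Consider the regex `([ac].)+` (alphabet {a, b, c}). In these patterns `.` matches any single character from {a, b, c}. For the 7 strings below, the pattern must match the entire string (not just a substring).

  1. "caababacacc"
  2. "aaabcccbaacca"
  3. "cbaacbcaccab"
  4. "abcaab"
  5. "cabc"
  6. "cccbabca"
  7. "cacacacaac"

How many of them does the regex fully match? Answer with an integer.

1 → no match
2 → no match
3 → match
4 → match
5 → no match
6 → match
7 → match
Total matched: 4

4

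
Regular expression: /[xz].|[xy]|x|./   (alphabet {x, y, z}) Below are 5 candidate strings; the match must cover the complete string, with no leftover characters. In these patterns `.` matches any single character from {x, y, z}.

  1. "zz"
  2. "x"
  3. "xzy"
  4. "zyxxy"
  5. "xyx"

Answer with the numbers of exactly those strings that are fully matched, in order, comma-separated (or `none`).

1, 2

1 → match
2 → match
3 → no match
4 → no match
5 → no match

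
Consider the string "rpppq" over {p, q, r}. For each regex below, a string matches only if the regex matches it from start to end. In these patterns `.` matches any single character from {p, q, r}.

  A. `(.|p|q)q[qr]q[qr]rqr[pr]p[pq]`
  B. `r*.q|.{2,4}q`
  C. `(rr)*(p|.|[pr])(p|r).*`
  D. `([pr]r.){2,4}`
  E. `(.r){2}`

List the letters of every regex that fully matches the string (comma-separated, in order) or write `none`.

A → no match
B → match
C → match
D → no match
E → no match — must end with "r"

B, C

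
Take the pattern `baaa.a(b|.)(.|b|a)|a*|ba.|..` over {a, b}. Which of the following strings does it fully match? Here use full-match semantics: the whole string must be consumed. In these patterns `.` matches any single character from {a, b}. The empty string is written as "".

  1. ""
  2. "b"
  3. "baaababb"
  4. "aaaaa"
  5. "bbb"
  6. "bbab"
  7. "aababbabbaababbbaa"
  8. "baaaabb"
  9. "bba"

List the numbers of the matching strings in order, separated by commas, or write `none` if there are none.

1, 3, 4

1 → match
2 → no match
3 → match
4 → match
5 → no match
6 → no match
7 → no match
8 → no match
9 → no match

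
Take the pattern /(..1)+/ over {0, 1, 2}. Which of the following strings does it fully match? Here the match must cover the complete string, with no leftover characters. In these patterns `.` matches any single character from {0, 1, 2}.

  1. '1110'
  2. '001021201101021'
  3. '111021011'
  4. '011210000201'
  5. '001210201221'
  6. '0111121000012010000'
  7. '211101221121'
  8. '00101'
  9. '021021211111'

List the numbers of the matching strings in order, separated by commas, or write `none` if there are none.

2, 3, 7, 9

1 → no match — must end with '1'
2 → match
3 → match
4 → no match
5 → no match
6 → no match — must end with '1'
7 → match
8 → no match
9 → match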